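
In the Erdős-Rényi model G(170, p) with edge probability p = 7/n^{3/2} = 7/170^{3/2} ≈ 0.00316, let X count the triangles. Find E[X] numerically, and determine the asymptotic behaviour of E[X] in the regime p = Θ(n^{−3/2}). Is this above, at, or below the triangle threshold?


Number of potential triangles: C(170, 3) = 804440.
Each occurs with probability p³ ≈ (0.00316)³ ≈ 3.14973e-08.
By linearity: E[X] = C(170, 3)·p³ ≈ 804440 · 3.14973e-08 ≈ 0.025.
Since α = 3/2 > 1, p = c/n^{3/2} = o(1/n) is below the triangle threshold p ~ 1/n. Asymptotically E[X] ~ (c³/6)·n^{3(1−α)} = (7³/6)·n^{-1.5} → 0, so by Markov's inequality G has no triangles w.h.p.

E[X] ≈ 0.025; in regime p = Θ(1/n^{3/2}) E[X] tends to 0 (below the triangle threshold p ~ 1/n).


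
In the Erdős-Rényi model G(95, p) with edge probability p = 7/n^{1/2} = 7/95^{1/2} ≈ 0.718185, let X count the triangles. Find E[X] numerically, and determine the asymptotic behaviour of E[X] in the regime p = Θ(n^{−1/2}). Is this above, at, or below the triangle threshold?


Number of potential triangles: C(95, 3) = 138415.
Each occurs with probability p³ ≈ (0.718185)³ ≈ 3.70432184e-01.
By linearity: E[X] = C(95, 3)·p³ ≈ 138415 · 3.70432184e-01 ≈ 51273.370743.
Since α = 1/2 < 1, p = c/n^{1/2} ≫ 1/n is above the triangle threshold p ~ 1/n. Asymptotically E[X] ~ (c³/6)·n^{3(1−α)} = (7³/6)·n^{1.5} → ∞; triangles are abundant w.h.p.

E[X] ≈ 51273.370743; in regime p = Θ(1/n^{1/2}) E[X] diverges (above the triangle threshold p ~ 1/n).


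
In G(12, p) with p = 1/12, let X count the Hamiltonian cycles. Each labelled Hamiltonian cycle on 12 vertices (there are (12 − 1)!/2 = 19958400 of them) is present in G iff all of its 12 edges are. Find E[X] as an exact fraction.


K_12 has (12 − 1)!/2 = 19958400 labelled Hamiltonian cycles.
For each such Hamiltonian cycle H, let X_H = 1 if all 12 edges of H are present in G. Then P[X_H = 1] = p^{12} = (1/12)^{12} = 1/8916100448256.
By linearity of expectation: E[X] = Σ_H E[X_H] = 19958400 · p^{12} = 19958400 · 1/8916100448256 = 1925/859963392.
Numerically: E[X] ≈ 2.23847e-06.

E[X] = 19958400 · (1/12)^{12} = 1925/859963392 ≈ 2.23847e-06.


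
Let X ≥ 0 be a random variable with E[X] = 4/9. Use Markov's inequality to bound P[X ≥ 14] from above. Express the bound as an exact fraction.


μ = E[X] = 4/9, a = 14.
Markov: P[X ≥ 14] ≤ μ/a = (4/9)/14 = 2/63.
Numerically: ≈ 0.031746.
(Since a = 14 > μ = 0.444444, the bound 2/63 is < 1 and informative.)

P[X ≥ 14] ≤ 2/63 ≈ 0.031746.


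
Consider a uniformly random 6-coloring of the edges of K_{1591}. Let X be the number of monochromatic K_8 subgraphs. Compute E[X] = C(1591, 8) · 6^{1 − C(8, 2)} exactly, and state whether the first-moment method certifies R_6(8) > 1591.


E[X] = C(1591, 8) · 6^{1 − 28} = 1000427749141189953870 · 6^{−27} = 1000427749141189953870/1023490369077469249536.
As a reduced fraction: E[X] = 55579319396732775215/56860576059859402752 ≈ 0.97747.
Is E[X] < 1? YES.
Since E[X] < 1, there exists a 6-coloring of K_{1591} with no monochromatic K_8; hence R_6(8) > 1591.

E[X] = 55579319396732775215/56860576059859402752 ≈ 0.97747; E[X] < 1, so R_6(8) > 1591.


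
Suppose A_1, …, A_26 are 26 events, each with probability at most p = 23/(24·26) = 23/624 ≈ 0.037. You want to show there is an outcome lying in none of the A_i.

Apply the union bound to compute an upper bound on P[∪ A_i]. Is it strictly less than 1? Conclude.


Union bound: P[∪_{i=1}^{26} A_i] ≤ Σ_i P[A_i] ≤ 26·p = 26·(23/624) = 23/24.
Numerically: 23/24 ≈ 0.958.
Is 23/24 < 1? YES.
Since P[∪ A_i] ≤ 23/24 < 1, the complement has P[∩ A_i^c] ≥ 1 − 23/24 = 1/24 > 0, so some outcome avoids every A_i.

26·p = 23/24 ≈ 0.958; existence CERTIFIED by the union bound.


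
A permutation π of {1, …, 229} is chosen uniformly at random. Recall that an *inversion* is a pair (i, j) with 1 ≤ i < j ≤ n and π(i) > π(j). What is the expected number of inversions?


Write X = Σ X_I over the C(229, 2) = 26106 pairs i < j, with X_I the indicator of one inversion.
There are 26106 indicators.
For each fixed pair i < j, the values π(i) and π(j) are two distinct elements of {1, …, 229} in uniformly random order; by symmetry P[π(i) > π(j)] = 1/2.
By linearity: E[X] = 26106 · (1/2) = C(229, 2) · (1/2) = 26106/2 = 13053 ≈ 13053.000000.

E[X] = 13053 = 13053.000000.


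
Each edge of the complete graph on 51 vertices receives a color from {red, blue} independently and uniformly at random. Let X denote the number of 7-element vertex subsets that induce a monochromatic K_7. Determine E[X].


Let X = Σ_S X_S over the C(51, 7) = 115775100 subsets S of size 7, where X_S = 1 if the K_7 on S is monochromatic.
For a fixed S, the K_7 on S has C(7, 2) = 21 edges. P[all 21 edges red] = (1/2)^21, and likewise for blue, so P[monochromatic] = 2·(1/2)^21 = 2^{1 − 21} = 1/1048576.
By linearity of expectation: E[X] = C(51, 7) · 2^{1 − 21} = 115775100 · 1/1048576 = 28943775/262144.
Numerically: E[X] ≈ 110.4117.

E[X] = C(51,7)·2^(1−C(7,2)) = 28943775/262144 ≈ 110.4117.


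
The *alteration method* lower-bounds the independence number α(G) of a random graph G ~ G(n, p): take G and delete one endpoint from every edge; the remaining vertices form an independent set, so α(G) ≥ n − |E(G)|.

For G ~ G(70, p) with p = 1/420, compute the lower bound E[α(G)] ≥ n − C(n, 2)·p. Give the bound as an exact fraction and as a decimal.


E[|E(G)|] = C(70, 2)·p = 2415 · (1/420) = 23/4.
E[α(G)] ≥ n − E[|E(G)|] = 70 − 23/4 = 257/4.
Numerically: ≈ 64.250000.
(This is only a lower bound; the true E[α(G)] may be larger.)

E[α(G)] ≥ 257/4 ≈ 64.250000.


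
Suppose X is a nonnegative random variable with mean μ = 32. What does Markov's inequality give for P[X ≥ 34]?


μ = E[X] = 32, a = 34.
Markov: P[X ≥ 34] ≤ μ/a = (32)/34 = 16/17.
Numerically: ≈ 0.9412.
(Since a = 34 > μ = 32.0000, the bound 16/17 is < 1 and informative.)

P[X ≥ 34] ≤ 16/17 ≈ 0.9412.


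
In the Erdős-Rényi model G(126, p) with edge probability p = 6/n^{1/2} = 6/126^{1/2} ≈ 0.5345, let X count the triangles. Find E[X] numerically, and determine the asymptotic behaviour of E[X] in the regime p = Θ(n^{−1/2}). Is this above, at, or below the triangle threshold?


Number of potential triangles: C(126, 3) = 325500.
Each occurs with probability p³ ≈ (0.5345)³ ≈ 1.527207e-01.
By linearity: E[X] = C(126, 3)·p³ ≈ 325500 · 1.527207e-01 ≈ 49710.5910.
Since α = 1/2 < 1, p = c/n^{1/2} ≫ 1/n is above the triangle threshold p ~ 1/n. Asymptotically E[X] ~ (c³/6)·n^{3(1−α)} = (6³/6)·n^{1.5} → ∞; triangles are abundant w.h.p.

E[X] ≈ 49710.5910; in regime p = Θ(1/n^{1/2}) E[X] diverges (above the triangle threshold p ~ 1/n).


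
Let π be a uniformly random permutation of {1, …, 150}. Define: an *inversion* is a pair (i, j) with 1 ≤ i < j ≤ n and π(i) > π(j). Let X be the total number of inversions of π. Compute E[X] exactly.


Write X = Σ X_I over the C(150, 2) = 11175 pairs i < j, with X_I the indicator of one inversion.
There are 11175 indicators.
For each fixed pair i < j, the values π(i) and π(j) are two distinct elements of {1, …, 150} in uniformly random order; by symmetry P[π(i) > π(j)] = 1/2.
By linearity: E[X] = 11175 · (1/2) = C(150, 2) · (1/2) = 11175/2 = 11175/2 ≈ 5587.500000.

E[X] = 11175/2 = 5587.500000.


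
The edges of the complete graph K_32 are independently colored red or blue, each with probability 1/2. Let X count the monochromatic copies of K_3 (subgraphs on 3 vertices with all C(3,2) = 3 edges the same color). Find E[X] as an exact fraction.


Let X = Σ_S X_S over the C(32, 3) = 4960 subsets S of size 3, where X_S = 1 if the K_3 on S is monochromatic.
For a fixed S, the K_3 on S has C(3, 2) = 3 edges. P[all 3 edges red] = (1/2)^3, and likewise for blue, so P[monochromatic] = 2·(1/2)^3 = 2^{1 − 3} = 1/4.
By linearity: E[X] = C(32, 3) · 2^{1 − 3} = 4960 · 1/4 = 1240.
Numerically: E[X] ≈ 1240.000000.

E[X] = C(32,3)·2^(1−C(3,2)) = 1240 ≈ 1240.000000.


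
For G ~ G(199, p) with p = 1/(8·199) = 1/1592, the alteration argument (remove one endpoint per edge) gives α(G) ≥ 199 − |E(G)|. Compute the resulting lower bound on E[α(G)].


E[|E(G)|] = C(199, 2)·p = 19701 · (1/1592) = 99/8.
E[α(G)] ≥ n − E[|E(G)|] = 199 − 99/8 = 1493/8.
Numerically: ≈ 186.625000.
(This is only a lower bound; the true E[α(G)] may be larger.)

E[α(G)] ≥ 1493/8 ≈ 186.625000.


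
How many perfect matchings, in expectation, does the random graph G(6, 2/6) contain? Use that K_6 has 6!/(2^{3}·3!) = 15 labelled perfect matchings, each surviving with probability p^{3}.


K_6 has 6!/(2^{3}·3!) = 15 labelled perfect matchings.
For each such perfect matching H, let X_H = 1 if all 3 edges of H are present in G. Then P[X_H = 1] = p^{3} = (1/3)^{3} = 1/27.
By linearity: E[X] = Σ_H E[X_H] = 15 · p^{3} = 15 · 1/27 = 5/9.
Numerically: E[X] ≈ 0.55556.

E[X] = 15 · (1/3)^{3} = 5/9 ≈ 0.55556.


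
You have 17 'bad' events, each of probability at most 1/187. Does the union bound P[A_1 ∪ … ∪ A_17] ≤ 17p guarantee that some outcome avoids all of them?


Union bound: P[∪_{i=1}^{17} A_i] ≤ Σ_i P[A_i] ≤ 17·p = 17·(1/187) = 1/11.
Numerically: 1/11 ≈ 0.09091.
Is 1/11 < 1? YES.
Since P[∪ A_i] ≤ 1/11 < 1, the complement has P[∩ A_i^c] ≥ 1 − 1/11 = 10/11 > 0, so some outcome avoids every A_i.

17·p = 1/11 ≈ 0.09091; existence CERTIFIED by the union bound.


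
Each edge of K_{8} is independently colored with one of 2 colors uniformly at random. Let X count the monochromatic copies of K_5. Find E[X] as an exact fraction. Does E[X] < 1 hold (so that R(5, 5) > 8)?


E[X] = C(8, 5) · 2^{1 − 10} = 56 · 2^{−9} = 56/512.
As a reduced fraction: E[X] = 7/64 ≈ 0.109.
Is E[X] < 1? YES.
Since E[X] < 1, there exists a 2-coloring of K_{8} with no monochromatic K_5; hence R(5, 5) > 8.

E[X] = 7/64 ≈ 0.109; E[X] < 1, so R(5, 5) > 8.


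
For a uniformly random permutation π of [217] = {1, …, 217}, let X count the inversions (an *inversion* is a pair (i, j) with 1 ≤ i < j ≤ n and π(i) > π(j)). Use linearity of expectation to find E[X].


Write X = Σ X_I over the C(217, 2) = 23436 pairs i < j, with X_I the indicator of one inversion.
There are 23436 indicators.
For each fixed pair i < j, the values π(i) and π(j) are two distinct elements of {1, …, 217} in uniformly random order; by symmetry P[π(i) > π(j)] = 1/2.
By linearity: E[X] = 23436 · (1/2) = C(217, 2) · (1/2) = 23436/2 = 11718 ≈ 11718.000.

E[X] = 11718 = 11718.000.


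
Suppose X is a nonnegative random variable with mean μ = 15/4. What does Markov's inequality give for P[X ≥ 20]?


μ = E[X] = 15/4, a = 20.
Markov: P[X ≥ 20] ≤ μ/a = (15/4)/20 = 3/16.
Numerically: ≈ 0.188.
(Since a = 20 > μ = 3.750, the bound 3/16 is < 1 and informative.)

P[X ≥ 20] ≤ 3/16 ≈ 0.188.


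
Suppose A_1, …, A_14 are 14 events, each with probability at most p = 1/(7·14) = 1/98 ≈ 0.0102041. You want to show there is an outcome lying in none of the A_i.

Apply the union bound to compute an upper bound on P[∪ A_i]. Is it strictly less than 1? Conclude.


Union bound: P[∪_{i=1}^{14} A_i] ≤ Σ_i P[A_i] ≤ 14·p = 14·(1/98) = 1/7.
Numerically: 1/7 ≈ 0.1428571.
Is 1/7 < 1? YES.
Since P[∪ A_i] ≤ 1/7 < 1, the complement has P[∩ A_i^c] ≥ 1 − 1/7 = 6/7 > 0, so some outcome avoids every A_i.

14·p = 1/7 ≈ 0.1428571; existence CERTIFIED by the union bound.


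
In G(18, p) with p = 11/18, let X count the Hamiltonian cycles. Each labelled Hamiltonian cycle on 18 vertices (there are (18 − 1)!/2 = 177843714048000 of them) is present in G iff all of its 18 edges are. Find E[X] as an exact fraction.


K_18 has (18 − 1)!/2 = 177843714048000 labelled Hamiltonian cycles.
For each such Hamiltonian cycle H, let X_H = 1 if all 18 edges of H are present in G. Then P[X_H = 1] = p^{18} = (11/18)^{18} = 5559917313492231481/39346408075296537575424.
By linearity of expectation: E[X] = Σ_H E[X_H] = 177843714048000 · p^{18} = 177843714048000 · 5559917313492231481/39346408075296537575424 = 82786473808235140223154875/3294258113514384.
Numerically: E[X] ≈ 2.513e+10.

E[X] = 177843714048000 · (11/18)^{18} = 82786473808235140223154875/3294258113514384 ≈ 2.513e+10.


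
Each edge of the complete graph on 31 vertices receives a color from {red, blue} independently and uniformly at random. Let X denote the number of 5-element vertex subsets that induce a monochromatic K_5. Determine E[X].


Let X = Σ_S X_S over the C(31, 5) = 169911 subsets S of size 5, where X_S = 1 if the K_5 on S is monochromatic.
For a fixed S, the K_5 on S has C(5, 2) = 10 edges. P[all 10 edges red] = (1/2)^10, and likewise for blue, so P[monochromatic] = 2·(1/2)^10 = 2^{1 − 10} = 1/512.
By linearity of expectation: E[X] = C(31, 5) · 2^{1 − 10} = 169911 · 1/512 = 169911/512.
Numerically: E[X] ≈ 331.85742.

E[X] = C(31,5)·2^(1−C(5,2)) = 169911/512 ≈ 331.85742.


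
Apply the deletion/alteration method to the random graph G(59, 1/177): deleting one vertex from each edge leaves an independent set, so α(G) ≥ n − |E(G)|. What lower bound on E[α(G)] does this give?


E[|E(G)|] = C(59, 2)·p = 1711 · (1/177) = 29/3.
E[α(G)] ≥ n − E[|E(G)|] = 59 − 29/3 = 148/3.
Numerically: ≈ 49.3333.
(This is only a lower bound; the true E[α(G)] may be larger.)

E[α(G)] ≥ 148/3 ≈ 49.3333.


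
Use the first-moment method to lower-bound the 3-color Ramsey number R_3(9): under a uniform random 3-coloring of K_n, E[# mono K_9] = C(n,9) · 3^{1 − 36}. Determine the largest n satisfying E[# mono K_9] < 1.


We need C(n, 9) · 3^{1 − 36} < 1, i.e. C(n, 9) < 3^{36 − 1} = 50031545098999707.
Check values of n near the boundary:
  n = 297: C(297, 9) = 43842345008337645; 43842345008337645 < 50031545098999707? YES
  n = 298: C(298, 9) = 45207677551849890; 45207677551849890 < 50031545098999707? YES
  n = 299: C(299, 9) = 46610674441390059; 46610674441390059 < 50031545098999707? YES
  n = 300: C(300, 9) = 48052241692154700; 48052241692154700 < 50031545098999707? YES
  n = 301: C(301, 9) = 49533303936090975; 49533303936090975 < 50031545098999707? YES
  n = 302: C(302, 9) = 51054804739588650; 51054804739588650 < 50031545098999707? NO
  n = 303: C(303, 9) = 52617706925494425; 52617706925494425 < 50031545098999707? NO
  n = 304: C(304, 9) = 54222992899492560; 54222992899492560 < 50031545098999707? NO
The largest n with C(n, 9) < 50031545098999707 is n = 301 (where E[X] = 16511101312030325/16677181699666569 ≈ 0.9900415). Hence R_3(9) > 301, i.e. R_3(9) ≥ 302.

Largest n = 301; hence R_3(9) > 301.


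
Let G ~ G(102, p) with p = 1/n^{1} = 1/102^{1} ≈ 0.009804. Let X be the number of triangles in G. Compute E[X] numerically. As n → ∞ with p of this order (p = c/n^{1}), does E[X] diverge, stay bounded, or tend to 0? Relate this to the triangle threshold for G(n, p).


Number of potential triangles: C(102, 3) = 171700.
Each occurs with probability p³ ≈ (0.009804)³ ≈ 9.423223e-07.
By linearity: E[X] = C(102, 3)·p³ ≈ 171700 · 9.423223e-07 ≈ 0.1618.
Here α = 1, so p = 1/n is exactly at the triangle threshold p ~ 1/n. Asymptotically E[X] → c³/6 = 1³/6 = 1/6 ≈ 0.1667, a bounded constant. In this regime the triangle count is asymptotically Poisson(c³/6).

E[X] ≈ 0.1618; in regime p = Θ(1/n^{1}) E[X] stays bounded (at the triangle threshold p ~ 1/n).


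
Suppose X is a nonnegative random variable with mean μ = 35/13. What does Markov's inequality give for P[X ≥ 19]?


μ = E[X] = 35/13, a = 19.
Markov: P[X ≥ 19] ≤ μ/a = (35/13)/19 = 35/247.
Numerically: ≈ 0.141700.
(Since a = 19 > μ = 2.692308, the bound 35/247 is < 1 and informative.)

P[X ≥ 19] ≤ 35/247 ≈ 0.141700.


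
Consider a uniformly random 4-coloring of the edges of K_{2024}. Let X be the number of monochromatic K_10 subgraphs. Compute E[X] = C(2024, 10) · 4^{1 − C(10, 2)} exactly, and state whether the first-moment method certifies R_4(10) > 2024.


E[X] = C(2024, 10) · 4^{1 − 45} = 310936101848269937576192656 · 4^{−44} = 310936101848269937576192656/309485009821345068724781056.
As a reduced fraction: E[X] = 19433506365516871098512041/19342813113834066795298816 ≈ 1.0047.
Is E[X] < 1? NO.
Since E[X] ≥ 1, the first-moment bound is inconclusive at n = 2024; it does NOT by itself certify R_4(10) > 2024.

E[X] = 19433506365516871098512041/19342813113834066795298816 ≈ 1.0047; E[X] ≥ 1; first-moment method inconclusive here.


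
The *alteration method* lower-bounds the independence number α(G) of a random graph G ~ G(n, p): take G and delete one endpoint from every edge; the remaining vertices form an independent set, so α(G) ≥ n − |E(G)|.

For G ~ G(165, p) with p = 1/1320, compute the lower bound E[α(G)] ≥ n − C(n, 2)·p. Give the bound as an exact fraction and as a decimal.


E[|E(G)|] = C(165, 2)·p = 13530 · (1/1320) = 41/4.
E[α(G)] ≥ n − E[|E(G)|] = 165 − 41/4 = 619/4.
Numerically: ≈ 154.750000.
(This is only a lower bound; the true E[α(G)] may be larger.)

E[α(G)] ≥ 619/4 ≈ 154.750000.


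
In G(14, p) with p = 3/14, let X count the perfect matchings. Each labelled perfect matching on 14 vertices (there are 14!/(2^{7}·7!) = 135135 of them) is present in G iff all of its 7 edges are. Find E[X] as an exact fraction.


K_14 has 14!/(2^{7}·7!) = 135135 labelled perfect matchings.
For each such perfect matching H, let X_H = 1 if all 7 edges of H are present in G. Then P[X_H = 1] = p^{7} = (3/14)^{7} = 2187/105413504.
By linearity of expectation: E[X] = Σ_H E[X_H] = 135135 · p^{7} = 135135 · 2187/105413504 = 42220035/15059072.
Numerically: E[X] ≈ 2.8036.

E[X] = 135135 · (3/14)^{7} = 42220035/15059072 ≈ 2.8036.


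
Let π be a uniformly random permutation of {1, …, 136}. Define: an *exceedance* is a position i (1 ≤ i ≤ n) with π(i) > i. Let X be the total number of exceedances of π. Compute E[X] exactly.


Write X = Σ_{i=1}^{136} X_i, where X_i = 1_{π(i) > i}.
For each fixed i, π(i) is uniform over {1, …, 136} (marginal of a uniform permutation), so P[π(i) > i] = (n − i)/n. Summing: Σ_{i=1}^{136} (n − i)/n = (0 + 1 + … + 135)/136 = 136(136 − 1)/(2·136) = (136 − 1)/2.
Hence E[X] = Σ_{i=1}^{136} (136 − i)/136 = 135/2 ≈ 67.50000.

E[X] = 135/2 = 67.50000.


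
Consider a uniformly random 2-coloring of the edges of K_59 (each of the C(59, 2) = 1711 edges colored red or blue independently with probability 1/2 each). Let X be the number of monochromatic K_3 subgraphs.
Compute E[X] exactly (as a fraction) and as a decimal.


Let X = Σ_S X_S over the C(59, 3) = 32509 subsets S of size 3, where X_S = 1 if the K_3 on S is monochromatic.
For a fixed S, the K_3 on S has C(3, 2) = 3 edges. P[all 3 edges red] = (1/2)^3, and likewise for blue, so P[monochromatic] = 2·(1/2)^3 = 2^{1 − 3} = 1/4.
By linearity of expectation: E[X] = C(59, 3) · 2^{1 − 3} = 32509 · 1/4 = 32509/4.
Numerically: E[X] ≈ 8127.2500.

E[X] = C(59,3)·2^(1−C(3,2)) = 32509/4 ≈ 8127.2500.


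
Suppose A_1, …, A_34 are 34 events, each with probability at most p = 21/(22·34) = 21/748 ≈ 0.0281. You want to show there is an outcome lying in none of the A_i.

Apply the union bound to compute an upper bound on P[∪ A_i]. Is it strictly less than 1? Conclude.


Union bound: P[∪_{i=1}^{34} A_i] ≤ Σ_i P[A_i] ≤ 34·p = 34·(21/748) = 21/22.
Numerically: 21/22 ≈ 0.9545.
Is 21/22 < 1? YES.
Since P[∪ A_i] ≤ 21/22 < 1, the complement has P[∩ A_i^c] ≥ 1 − 21/22 = 1/22 > 0, so some outcome avoids every A_i.

34·p = 21/22 ≈ 0.9545; existence CERTIFIED by the union bound.


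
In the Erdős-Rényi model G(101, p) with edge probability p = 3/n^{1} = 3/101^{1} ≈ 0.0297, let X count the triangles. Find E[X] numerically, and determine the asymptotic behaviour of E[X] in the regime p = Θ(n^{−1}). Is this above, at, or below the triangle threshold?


Number of potential triangles: C(101, 3) = 166650.
Each occurs with probability p³ ≈ (0.0297)³ ≈ 2.620593e-05.
By linearity: E[X] = C(101, 3)·p³ ≈ 166650 · 2.620593e-05 ≈ 4.3672.
Here α = 1, so p = 3/n is exactly at the triangle threshold p ~ 1/n. Asymptotically E[X] → c³/6 = 3³/6 = 9/2 ≈ 4.5000, a bounded constant. In this regime the triangle count is asymptotically Poisson(c³/6).

E[X] ≈ 4.3672; in regime p = Θ(1/n^{1}) E[X] stays bounded (at the triangle threshold p ~ 1/n).


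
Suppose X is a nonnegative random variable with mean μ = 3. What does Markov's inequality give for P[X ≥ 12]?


μ = E[X] = 3, a = 12.
Markov: P[X ≥ 12] ≤ μ/a = (3)/12 = 1/4.
Numerically: ≈ 0.25000.
(Since a = 12 > μ = 3.00000, the bound 1/4 is < 1 and informative.)

P[X ≥ 12] ≤ 1/4 ≈ 0.25000.


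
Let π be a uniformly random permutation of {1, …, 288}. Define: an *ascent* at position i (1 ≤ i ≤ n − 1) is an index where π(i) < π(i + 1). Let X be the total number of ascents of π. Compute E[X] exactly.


Write X = Σ X_I over i = 1, …, 287, with X_I the indicator of one ascent.
There are 287 indicators.
For each fixed i, the pair (π(i), π(i+1)) is a uniformly random ordered pair of distinct values from {1, …, 288}; by symmetry P[π(i) < π(i+1)] = 1/2.
By linearity: E[X] = 287 · (1/2) = (288 − 1) · (1/2) = 287/2 ≈ 143.5000.

E[X] = 287/2 = 143.5000.


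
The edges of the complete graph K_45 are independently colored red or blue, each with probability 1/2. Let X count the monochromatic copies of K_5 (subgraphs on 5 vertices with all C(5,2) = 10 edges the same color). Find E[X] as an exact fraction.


Let X = Σ_S X_S over the C(45, 5) = 1221759 subsets S of size 5, where X_S = 1 if the K_5 on S is monochromatic.
For a fixed S, the K_5 on S has C(5, 2) = 10 edges. P[all 10 edges red] = (1/2)^10, and likewise for blue, so P[monochromatic] = 2·(1/2)^10 = 2^{1 − 10} = 1/512.
Summing: E[X] = C(45, 5) · 2^{1 − 10} = 1221759 · 1/512 = 1221759/512.
Numerically: E[X] ≈ 2386.248.

E[X] = C(45,5)·2^(1−C(5,2)) = 1221759/512 ≈ 2386.248.


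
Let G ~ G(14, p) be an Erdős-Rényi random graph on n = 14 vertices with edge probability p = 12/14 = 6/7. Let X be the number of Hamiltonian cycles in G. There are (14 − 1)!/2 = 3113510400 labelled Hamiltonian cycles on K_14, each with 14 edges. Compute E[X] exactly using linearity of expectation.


K_14 has (14 − 1)!/2 = 3113510400 labelled Hamiltonian cycles.
For each such Hamiltonian cycle H, let X_H = 1 if all 14 edges of H are present in G. Then P[X_H = 1] = p^{14} = (6/7)^{14} = 78364164096/678223072849.
Summing the indicators: E[X] = Σ_H E[X_H] = 3113510400 · p^{14} = 3113510400 · 78364164096/678223072849 = 34855377128600371200/96889010407.
Numerically: E[X] ≈ 3.59745e+08.

E[X] = 3113510400 · (6/7)^{14} = 34855377128600371200/96889010407 ≈ 3.59745e+08.


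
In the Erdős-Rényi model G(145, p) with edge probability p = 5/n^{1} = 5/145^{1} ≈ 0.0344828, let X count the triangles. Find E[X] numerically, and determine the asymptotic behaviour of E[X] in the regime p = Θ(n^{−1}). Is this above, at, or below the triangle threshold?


Number of potential triangles: C(145, 3) = 497640.
Each occurs with probability p³ ≈ (0.0344828)³ ≈ 4.10020911e-05.
By linearity: E[X] = C(145, 3)·p³ ≈ 497640 · 4.10020911e-05 ≈ 20.404281.
Here α = 1, so p = 5/n is exactly at the triangle threshold p ~ 1/n. Asymptotically E[X] → c³/6 = 5³/6 = 125/6 ≈ 20.833333, a bounded constant. In this regime the triangle count is asymptotically Poisson(c³/6).

E[X] ≈ 20.404281; in regime p = Θ(1/n^{1}) E[X] stays bounded (at the triangle threshold p ~ 1/n).


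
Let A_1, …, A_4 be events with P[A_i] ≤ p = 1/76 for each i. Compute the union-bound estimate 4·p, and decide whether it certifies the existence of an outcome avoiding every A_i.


Union bound: P[∪_{i=1}^{4} A_i] ≤ Σ_i P[A_i] ≤ 4·p = 4·(1/76) = 1/19.
Numerically: 1/19 ≈ 0.052632.
Is 1/19 < 1? YES.
Since P[∪ A_i] ≤ 1/19 < 1, the complement has P[∩ A_i^c] ≥ 1 − 1/19 = 18/19 > 0, so some outcome avoids every A_i.

4·p = 1/19 ≈ 0.052632; existence CERTIFIED by the union bound.


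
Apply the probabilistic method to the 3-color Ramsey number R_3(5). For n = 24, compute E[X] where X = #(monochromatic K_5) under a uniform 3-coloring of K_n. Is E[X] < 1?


E[X] = C(24, 5) · 3^{1 − 10} = 42504 · 3^{−9} = 42504/19683.
As a reduced fraction: E[X] = 14168/6561 ≈ 2.159427.
Is E[X] < 1? NO.
Since E[X] ≥ 1, the first-moment bound is inconclusive at n = 24; it does NOT by itself certify R_3(5) > 24.

E[X] = 14168/6561 ≈ 2.159427; E[X] ≥ 1; first-moment method inconclusive here.


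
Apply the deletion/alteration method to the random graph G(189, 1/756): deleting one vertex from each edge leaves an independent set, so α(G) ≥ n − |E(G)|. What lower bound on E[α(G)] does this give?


E[|E(G)|] = C(189, 2)·p = 17766 · (1/756) = 47/2.
E[α(G)] ≥ n − E[|E(G)|] = 189 − 47/2 = 331/2.
Numerically: ≈ 165.500000.
(This is only a lower bound; the true E[α(G)] may be larger.)

E[α(G)] ≥ 331/2 ≈ 165.500000.


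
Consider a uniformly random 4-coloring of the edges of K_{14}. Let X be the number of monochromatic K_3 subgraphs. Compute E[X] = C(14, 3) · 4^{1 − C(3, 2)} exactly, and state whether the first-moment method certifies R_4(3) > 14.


E[X] = C(14, 3) · 4^{1 − 3} = 364 · 4^{−2} = 364/16.
As a reduced fraction: E[X] = 91/4 ≈ 22.7500000.
Is E[X] < 1? NO.
Since E[X] ≥ 1, the first-moment bound is inconclusive at n = 14; it does NOT by itself certify R_4(3) > 14.

E[X] = 91/4 ≈ 22.7500000; E[X] ≥ 1; first-moment method inconclusive here.


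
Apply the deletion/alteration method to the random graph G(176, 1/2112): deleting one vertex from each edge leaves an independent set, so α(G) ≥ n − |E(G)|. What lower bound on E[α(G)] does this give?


E[|E(G)|] = C(176, 2)·p = 15400 · (1/2112) = 175/24.
E[α(G)] ≥ n − E[|E(G)|] = 176 − 175/24 = 4049/24.
Numerically: ≈ 168.70833.
(This is only a lower bound; the true E[α(G)] may be larger.)

E[α(G)] ≥ 4049/24 ≈ 168.70833.


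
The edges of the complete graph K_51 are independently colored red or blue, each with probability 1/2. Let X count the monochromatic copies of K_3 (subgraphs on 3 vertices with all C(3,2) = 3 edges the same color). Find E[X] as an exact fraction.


Let X = Σ_S X_S over the C(51, 3) = 20825 subsets S of size 3, where X_S = 1 if the K_3 on S is monochromatic.
For a fixed S, the K_3 on S has C(3, 2) = 3 edges. P[all 3 edges red] = (1/2)^3, and likewise for blue, so P[monochromatic] = 2·(1/2)^3 = 2^{1 − 3} = 1/4.
By linearity of expectation: E[X] = C(51, 3) · 2^{1 − 3} = 20825 · 1/4 = 20825/4.
Numerically: E[X] ≈ 5206.2500.

E[X] = C(51,3)·2^(1−C(3,2)) = 20825/4 ≈ 5206.2500.


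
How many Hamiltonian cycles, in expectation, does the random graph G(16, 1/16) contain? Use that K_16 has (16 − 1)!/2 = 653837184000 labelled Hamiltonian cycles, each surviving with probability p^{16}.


K_16 has (16 − 1)!/2 = 653837184000 labelled Hamiltonian cycles.
For each such Hamiltonian cycle H, let X_H = 1 if all 16 edges of H are present in G. Then P[X_H = 1] = p^{16} = (1/16)^{16} = 1/18446744073709551616.
By linearity: E[X] = Σ_H E[X_H] = 653837184000 · p^{16} = 653837184000 · 1/18446744073709551616 = 638512875/18014398509481984.
Numerically: E[X] ≈ 3.54446e-08.

E[X] = 653837184000 · (1/16)^{16} = 638512875/18014398509481984 ≈ 3.54446e-08.


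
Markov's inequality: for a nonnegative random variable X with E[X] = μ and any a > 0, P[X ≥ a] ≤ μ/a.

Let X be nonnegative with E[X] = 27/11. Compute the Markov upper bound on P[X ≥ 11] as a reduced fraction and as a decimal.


μ = E[X] = 27/11, a = 11.
Markov: P[X ≥ 11] ≤ μ/a = (27/11)/11 = 27/121.
Numerically: ≈ 0.22314.
(Since a = 11 > μ = 2.45455, the bound 27/121 is < 1 and informative.)

P[X ≥ 11] ≤ 27/121 ≈ 0.22314.


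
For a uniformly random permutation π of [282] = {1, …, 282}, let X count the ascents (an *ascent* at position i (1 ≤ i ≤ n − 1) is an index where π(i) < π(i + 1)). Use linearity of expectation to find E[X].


Write X = Σ X_I over i = 1, …, 281, with X_I the indicator of one ascent.
There are 281 indicators.
For each fixed i, the pair (π(i), π(i+1)) is a uniformly random ordered pair of distinct values from {1, …, 282}; by symmetry P[π(i) < π(i+1)] = 1/2.
By linearity: E[X] = 281 · (1/2) = (282 − 1) · (1/2) = 281/2 ≈ 140.50000.

E[X] = 281/2 = 140.50000.


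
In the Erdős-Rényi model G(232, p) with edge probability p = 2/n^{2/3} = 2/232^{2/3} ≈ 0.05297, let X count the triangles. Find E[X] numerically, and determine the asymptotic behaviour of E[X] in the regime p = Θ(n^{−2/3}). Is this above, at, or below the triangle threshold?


Number of potential triangles: C(232, 3) = 2054360.
Each occurs with probability p³ ≈ (0.05297)³ ≈ 1.486326e-04.
By linearity: E[X] = C(232, 3)·p³ ≈ 2054360 · 1.486326e-04 ≈ 305.3448.
Since α = 2/3 < 1, p = c/n^{2/3} ≫ 1/n is above the triangle threshold p ~ 1/n. Asymptotically E[X] ~ (c³/6)·n^{3(1−α)} = (2³/6)·n^{1} → ∞; triangles are abundant w.h.p.

E[X] ≈ 305.3448; in regime p = Θ(1/n^{2/3}) E[X] diverges (above the triangle threshold p ~ 1/n).


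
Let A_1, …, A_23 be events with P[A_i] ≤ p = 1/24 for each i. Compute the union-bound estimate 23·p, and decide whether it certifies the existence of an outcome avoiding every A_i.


Union bound: P[∪_{i=1}^{23} A_i] ≤ Σ_i P[A_i] ≤ 23·p = 23·(1/24) = 23/24.
Numerically: 23/24 ≈ 0.9583333.
Is 23/24 < 1? YES.
Since P[∪ A_i] ≤ 23/24 < 1, the complement has P[∩ A_i^c] ≥ 1 − 23/24 = 1/24 > 0, so some outcome avoids every A_i.

23·p = 23/24 ≈ 0.9583333; existence CERTIFIED by the union bound.


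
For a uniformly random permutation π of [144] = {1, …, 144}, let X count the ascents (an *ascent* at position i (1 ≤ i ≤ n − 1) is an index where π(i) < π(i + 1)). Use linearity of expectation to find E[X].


Write X = Σ X_I over i = 1, …, 143, with X_I the indicator of one ascent.
There are 143 indicators.
For each fixed i, the pair (π(i), π(i+1)) is a uniformly random ordered pair of distinct values from {1, …, 144}; by symmetry P[π(i) < π(i+1)] = 1/2.
By linearity: E[X] = 143 · (1/2) = (144 − 1) · (1/2) = 143/2 ≈ 71.500.

E[X] = 143/2 = 71.500.


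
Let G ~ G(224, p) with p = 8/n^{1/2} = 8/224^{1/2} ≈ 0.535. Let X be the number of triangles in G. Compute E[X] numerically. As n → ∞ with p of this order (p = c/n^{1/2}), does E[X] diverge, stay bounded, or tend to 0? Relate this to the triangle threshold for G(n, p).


Number of potential triangles: C(224, 3) = 1848224.
Each occurs with probability p³ ≈ (0.535)³ ≈ 1.52721e-01.
By linearity: E[X] = C(224, 3)·p³ ≈ 1848224 · 1.52721e-01 ≈ 282262.081.
Since α = 1/2 < 1, p = c/n^{1/2} ≫ 1/n is above the triangle threshold p ~ 1/n. Asymptotically E[X] ~ (c³/6)·n^{3(1−α)} = (8³/6)·n^{1.5} → ∞; triangles are abundant w.h.p.

E[X] ≈ 282262.081; in regime p = Θ(1/n^{1/2}) E[X] diverges (above the triangle threshold p ~ 1/n).


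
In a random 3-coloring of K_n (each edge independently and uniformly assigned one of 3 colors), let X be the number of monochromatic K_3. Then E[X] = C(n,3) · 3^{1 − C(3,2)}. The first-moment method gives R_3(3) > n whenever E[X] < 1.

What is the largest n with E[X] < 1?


We need C(n, 3) · 3^{1 − 3} < 1, i.e. C(n, 3) < 3^{3 − 1} = 9.
Check values of n near the boundary:
  n = 3: C(3, 3) = 1; 1 < 9? YES
  n = 4: C(4, 3) = 4; 4 < 9? YES
  n = 5: C(5, 3) = 10; 10 < 9? NO
The largest n with C(n, 3) < 9 is n = 4 (where E[X] = 4/9 ≈ 0.44444). Hence R_3(3) > 4, i.e. R_3(3) ≥ 5.

Largest n = 4; hence R_3(3) > 4.


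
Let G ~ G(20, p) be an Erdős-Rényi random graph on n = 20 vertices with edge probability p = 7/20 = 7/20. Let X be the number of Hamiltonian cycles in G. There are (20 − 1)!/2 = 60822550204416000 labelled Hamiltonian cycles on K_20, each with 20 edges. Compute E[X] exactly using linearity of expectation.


K_20 has (20 − 1)!/2 = 60822550204416000 labelled Hamiltonian cycles.
For each such Hamiltonian cycle H, let X_H = 1 if all 20 edges of H are present in G. Then P[X_H = 1] = p^{20} = (7/20)^{20} = 79792266297612001/104857600000000000000000000.
By linearity of expectation: E[X] = Σ_H E[X_H] = 60822550204416000 · p^{20} = 60822550204416000 · 79792266297612001/104857600000000000000000000 = 1184855742873690605203907421/25600000000000000000.
Numerically: E[X] ≈ 4.6283e+07.

E[X] = 60822550204416000 · (7/20)^{20} = 1184855742873690605203907421/25600000000000000000 ≈ 4.6283e+07.


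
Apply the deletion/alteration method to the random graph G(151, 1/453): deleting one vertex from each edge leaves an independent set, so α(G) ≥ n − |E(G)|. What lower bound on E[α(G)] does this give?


E[|E(G)|] = C(151, 2)·p = 11325 · (1/453) = 25.
E[α(G)] ≥ n − E[|E(G)|] = 151 − 25 = 126.
Numerically: ≈ 126.000000.
(This is only a lower bound; the true E[α(G)] may be larger.)

E[α(G)] ≥ 126 ≈ 126.000000.


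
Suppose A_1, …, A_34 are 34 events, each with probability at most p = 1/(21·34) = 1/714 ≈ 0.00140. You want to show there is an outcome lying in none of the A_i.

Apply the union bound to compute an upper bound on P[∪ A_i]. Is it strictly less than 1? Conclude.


Union bound: P[∪_{i=1}^{34} A_i] ≤ Σ_i P[A_i] ≤ 34·p = 34·(1/714) = 1/21.
Numerically: 1/21 ≈ 0.04762.
Is 1/21 < 1? YES.
Since P[∪ A_i] ≤ 1/21 < 1, the complement has P[∩ A_i^c] ≥ 1 − 1/21 = 20/21 > 0, so some outcome avoids every A_i.

34·p = 1/21 ≈ 0.04762; existence CERTIFIED by the union bound.


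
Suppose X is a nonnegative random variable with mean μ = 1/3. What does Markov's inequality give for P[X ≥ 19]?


μ = E[X] = 1/3, a = 19.
Markov: P[X ≥ 19] ≤ μ/a = (1/3)/19 = 1/57.
Numerically: ≈ 0.01754.
(Since a = 19 > μ = 0.33333, the bound 1/57 is < 1 and informative.)

P[X ≥ 19] ≤ 1/57 ≈ 0.01754.


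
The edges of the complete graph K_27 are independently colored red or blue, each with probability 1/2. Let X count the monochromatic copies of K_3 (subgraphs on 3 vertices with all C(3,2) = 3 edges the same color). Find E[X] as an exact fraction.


Let X = Σ_S X_S over the C(27, 3) = 2925 subsets S of size 3, where X_S = 1 if the K_3 on S is monochromatic.
For a fixed S, the K_3 on S has C(3, 2) = 3 edges. P[all 3 edges red] = (1/2)^3, and likewise for blue, so P[monochromatic] = 2·(1/2)^3 = 2^{1 − 3} = 1/4.
By linearity: E[X] = C(27, 3) · 2^{1 − 3} = 2925 · 1/4 = 2925/4.
Numerically: E[X] ≈ 731.250000.

E[X] = C(27,3)·2^(1−C(3,2)) = 2925/4 ≈ 731.250000.


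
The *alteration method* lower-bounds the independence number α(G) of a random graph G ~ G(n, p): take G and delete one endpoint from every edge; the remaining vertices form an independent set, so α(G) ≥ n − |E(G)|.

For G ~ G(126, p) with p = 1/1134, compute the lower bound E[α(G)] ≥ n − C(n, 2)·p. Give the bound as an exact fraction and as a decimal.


E[|E(G)|] = C(126, 2)·p = 7875 · (1/1134) = 125/18.
E[α(G)] ≥ n − E[|E(G)|] = 126 − 125/18 = 2143/18.
Numerically: ≈ 119.0556.
(This is only a lower bound; the true E[α(G)] may be larger.)

E[α(G)] ≥ 2143/18 ≈ 119.0556.


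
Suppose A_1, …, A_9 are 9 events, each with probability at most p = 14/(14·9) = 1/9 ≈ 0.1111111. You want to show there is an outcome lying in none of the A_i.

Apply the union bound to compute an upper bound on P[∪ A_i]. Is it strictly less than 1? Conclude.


Union bound: P[∪_{i=1}^{9} A_i] ≤ Σ_i P[A_i] ≤ 9·p = 9·(1/9) = 1.
Numerically: 1 ≈ 1.0000000.
Is 1 < 1? NO.
Since the bound 1 is ≥ 1, the union bound is uninformative here; it does NOT by itself certify existence.

9·p = 1 ≈ 1.0000000; existence NOT certified by the union bound.


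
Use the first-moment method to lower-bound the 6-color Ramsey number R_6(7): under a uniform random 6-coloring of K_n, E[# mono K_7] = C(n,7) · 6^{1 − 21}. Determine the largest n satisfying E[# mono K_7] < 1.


We need C(n, 7) · 6^{1 − 21} < 1, i.e. C(n, 7) < 6^{21 − 1} = 3656158440062976.
Check values of n near the boundary:
  n = 565: C(565, 7) = 3513212521235560; 3513212521235560 < 3656158440062976? YES
  n = 566: C(566, 7) = 3557206237959440; 3557206237959440 < 3656158440062976? YES
  n = 567: C(567, 7) = 3601671315933933; 3601671315933933 < 3656158440062976? YES
  n = 568: C(568, 7) = 3646611956239704; 3646611956239704 < 3656158440062976? YES
  n = 569: C(569, 7) = 3692032389858348; 3692032389858348 < 3656158440062976? NO
The largest n with C(n, 7) < 3656158440062976 is n = 568 (where E[X] = 16882462760369/16926659444736 ≈ 0.997). Hence R_6(7) > 568, i.e. R_6(7) ≥ 569.

Largest n = 568; hence R_6(7) > 568.


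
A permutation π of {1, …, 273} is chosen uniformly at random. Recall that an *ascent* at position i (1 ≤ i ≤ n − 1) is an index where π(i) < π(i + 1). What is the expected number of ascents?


Write X = Σ X_I over i = 1, …, 272, with X_I the indicator of one ascent.
There are 272 indicators.
For each fixed i, the pair (π(i), π(i+1)) is a uniformly random ordered pair of distinct values from {1, …, 273}; by symmetry P[π(i) < π(i+1)] = 1/2.
By linearity: E[X] = 272 · (1/2) = (273 − 1) · (1/2) = 136 ≈ 136.0000.

E[X] = 136 = 136.0000.


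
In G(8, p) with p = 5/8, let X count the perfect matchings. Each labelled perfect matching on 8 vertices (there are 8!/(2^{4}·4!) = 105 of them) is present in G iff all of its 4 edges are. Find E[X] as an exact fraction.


K_8 has 8!/(2^{4}·4!) = 105 labelled perfect matchings.
For each such perfect matching H, let X_H = 1 if all 4 edges of H are present in G. Then P[X_H = 1] = p^{4} = (5/8)^{4} = 625/4096.
By linearity: E[X] = Σ_H E[X_H] = 105 · p^{4} = 105 · 625/4096 = 65625/4096.
Numerically: E[X] ≈ 16.

E[X] = 105 · (5/8)^{4} = 65625/4096 ≈ 16.


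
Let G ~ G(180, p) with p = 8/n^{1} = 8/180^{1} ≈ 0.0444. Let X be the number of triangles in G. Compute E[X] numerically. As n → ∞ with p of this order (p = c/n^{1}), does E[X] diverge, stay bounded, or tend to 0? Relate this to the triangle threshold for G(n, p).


Number of potential triangles: C(180, 3) = 955860.
Each occurs with probability p³ ≈ (0.0444)³ ≈ 8.77915e-05.
By linearity: E[X] = C(180, 3)·p³ ≈ 955860 · 8.77915e-05 ≈ 83.916.
Here α = 1, so p = 8/n is exactly at the triangle threshold p ~ 1/n. Asymptotically E[X] → c³/6 = 8³/6 = 256/3 ≈ 85.333, a bounded constant. In this regime the triangle count is asymptotically Poisson(c³/6).

E[X] ≈ 83.916; in regime p = Θ(1/n^{1}) E[X] stays bounded (at the triangle threshold p ~ 1/n).


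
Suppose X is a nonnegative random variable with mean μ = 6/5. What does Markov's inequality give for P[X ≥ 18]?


μ = E[X] = 6/5, a = 18.
Markov: P[X ≥ 18] ≤ μ/a = (6/5)/18 = 1/15.
Numerically: ≈ 0.067.
(Since a = 18 > μ = 1.200, the bound 1/15 is < 1 and informative.)

P[X ≥ 18] ≤ 1/15 ≈ 0.067.


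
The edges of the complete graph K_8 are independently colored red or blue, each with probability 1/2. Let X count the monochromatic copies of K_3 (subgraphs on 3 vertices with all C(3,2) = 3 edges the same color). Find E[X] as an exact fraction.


Let X = Σ_S X_S over the C(8, 3) = 56 subsets S of size 3, where X_S = 1 if the K_3 on S is monochromatic.
For a fixed S, the K_3 on S has C(3, 2) = 3 edges. P[all 3 edges red] = (1/2)^3, and likewise for blue, so P[monochromatic] = 2·(1/2)^3 = 2^{1 − 3} = 1/4.
Summing: E[X] = C(8, 3) · 2^{1 − 3} = 56 · 1/4 = 14.
Numerically: E[X] ≈ 14.000000.

E[X] = C(8,3)·2^(1−C(3,2)) = 14 ≈ 14.000000.


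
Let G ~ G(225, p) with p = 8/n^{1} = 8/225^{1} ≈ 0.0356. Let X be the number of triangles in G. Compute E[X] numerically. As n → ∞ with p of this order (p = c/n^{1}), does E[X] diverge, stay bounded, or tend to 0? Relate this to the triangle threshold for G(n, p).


Number of potential triangles: C(225, 3) = 1873200.
Each occurs with probability p³ ≈ (0.0356)³ ≈ 4.49492e-05.
By linearity: E[X] = C(225, 3)·p³ ≈ 1873200 · 4.49492e-05 ≈ 84.199.
Here α = 1, so p = 8/n is exactly at the triangle threshold p ~ 1/n. Asymptotically E[X] → c³/6 = 8³/6 = 256/3 ≈ 85.333, a bounded constant. In this regime the triangle count is asymptotically Poisson(c³/6).

E[X] ≈ 84.199; in regime p = Θ(1/n^{1}) E[X] stays bounded (at the triangle threshold p ~ 1/n).
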